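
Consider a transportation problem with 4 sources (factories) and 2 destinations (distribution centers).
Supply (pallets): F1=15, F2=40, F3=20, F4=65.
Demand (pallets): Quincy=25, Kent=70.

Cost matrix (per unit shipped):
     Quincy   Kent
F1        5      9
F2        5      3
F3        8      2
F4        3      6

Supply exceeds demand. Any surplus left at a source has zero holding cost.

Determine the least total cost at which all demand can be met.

One minimum-cost allocation:
  F2→Kent: 40 × 3 = 120
  F3→Kent: 20 × 2 = 40
  F4→Quincy: 25 × 3 = 75
  F4→Kent: 10 × 6 = 60
Total = 120 + 40 + 75 + 60 = 295.

295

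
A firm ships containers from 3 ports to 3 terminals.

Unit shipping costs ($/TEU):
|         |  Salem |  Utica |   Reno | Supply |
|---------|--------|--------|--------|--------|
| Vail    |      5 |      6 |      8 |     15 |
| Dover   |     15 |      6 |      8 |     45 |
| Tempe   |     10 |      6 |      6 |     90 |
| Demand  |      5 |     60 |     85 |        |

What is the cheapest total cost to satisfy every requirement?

895

A cheapest plan:
  Vail→Salem: 5 × $5 = $25
  Vail→Utica: 10 × $6 = $60
  Dover→Utica: 45 × $6 = $270
  Tempe→Utica: 5 × $6 = $30
  Tempe→Reno: 85 × $6 = $510
Total = 25 + 60 + 270 + 30 + 510 = $895.
(Supply check: Vail ships 15; Dover ships 45; Tempe ships 90.)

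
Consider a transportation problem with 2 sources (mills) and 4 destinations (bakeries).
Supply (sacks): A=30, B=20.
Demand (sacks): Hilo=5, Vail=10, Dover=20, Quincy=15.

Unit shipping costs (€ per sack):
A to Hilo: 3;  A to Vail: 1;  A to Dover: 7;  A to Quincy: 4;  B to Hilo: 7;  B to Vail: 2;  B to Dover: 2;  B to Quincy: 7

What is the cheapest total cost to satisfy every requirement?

125

Optimal allocation:
  A->Hilo: 5 × €3 = €15
  A->Vail: 10 × €1 = €10
  A->Quincy: 15 × €4 = €60
  B->Dover: 20 × €2 = €40
Total = 15 + 10 + 60 + 40 = €125.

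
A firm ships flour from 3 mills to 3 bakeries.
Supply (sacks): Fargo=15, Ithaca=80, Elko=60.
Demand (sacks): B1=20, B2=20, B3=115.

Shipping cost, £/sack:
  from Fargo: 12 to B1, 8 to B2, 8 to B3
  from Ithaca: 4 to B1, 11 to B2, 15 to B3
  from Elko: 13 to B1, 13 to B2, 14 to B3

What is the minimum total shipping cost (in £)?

1860

One minimum-cost allocation:
  Fargo->B3: 15 × £8 = £120
  Ithaca->B1: 20 × £4 = £80
  Ithaca->B2: 20 × £11 = £220
  Ithaca->B3: 40 × £15 = £600
  Elko->B3: 60 × £14 = £840
Total = 120 + 80 + 220 + 600 + 840 = £1860.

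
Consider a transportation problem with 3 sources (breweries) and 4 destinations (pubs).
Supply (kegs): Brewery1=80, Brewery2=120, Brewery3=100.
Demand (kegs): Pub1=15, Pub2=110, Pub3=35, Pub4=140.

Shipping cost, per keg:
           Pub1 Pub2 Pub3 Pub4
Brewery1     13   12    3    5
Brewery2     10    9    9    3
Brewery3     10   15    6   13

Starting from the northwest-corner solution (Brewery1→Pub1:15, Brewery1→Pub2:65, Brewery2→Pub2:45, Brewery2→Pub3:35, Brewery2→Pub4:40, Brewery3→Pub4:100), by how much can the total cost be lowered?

885

Current plan cost = 15·13 + 65·12 + 45·9 + 35·9 + 40·3 + 100·13 = 3115.
Optimal plan:
  Brewery1–Pub4: 80 × 5 = 400
  Brewery2–Pub2: 60 × 9 = 540
  Brewery2–Pub4: 60 × 3 = 180
  Brewery3–Pub1: 15 × 10 = 150
  Brewery3–Pub2: 50 × 15 = 750
  Brewery3–Pub3: 35 × 6 = 210
Optimal cost = 2230.
Saving = 3115 − 2230 = 885.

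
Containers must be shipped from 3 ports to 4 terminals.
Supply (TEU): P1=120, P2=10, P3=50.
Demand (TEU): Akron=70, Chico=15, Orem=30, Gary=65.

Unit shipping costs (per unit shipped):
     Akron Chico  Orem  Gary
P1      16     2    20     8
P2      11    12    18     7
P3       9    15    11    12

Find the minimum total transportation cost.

1810

Optimal allocation:
  P1→Akron: 40 TEU
  P1→Chico: 15 TEU
  P1→Gary: 65 TEU
  P2→Akron: 10 TEU
  P3→Akron: 20 TEU
  P3→Orem: 30 TEU
Total cost = 1810.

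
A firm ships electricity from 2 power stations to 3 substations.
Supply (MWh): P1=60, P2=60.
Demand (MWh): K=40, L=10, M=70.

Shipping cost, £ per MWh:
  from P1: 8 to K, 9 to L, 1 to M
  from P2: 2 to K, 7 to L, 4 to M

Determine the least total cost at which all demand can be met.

250

Optimal allocation:
  P1→M: 60 × £1 = £60
  P2→K: 40 × £2 = £80
  P2→L: 10 × £7 = £70
  P2→M: 10 × £4 = £40
Total = 60 + 80 + 70 + 40 = £250.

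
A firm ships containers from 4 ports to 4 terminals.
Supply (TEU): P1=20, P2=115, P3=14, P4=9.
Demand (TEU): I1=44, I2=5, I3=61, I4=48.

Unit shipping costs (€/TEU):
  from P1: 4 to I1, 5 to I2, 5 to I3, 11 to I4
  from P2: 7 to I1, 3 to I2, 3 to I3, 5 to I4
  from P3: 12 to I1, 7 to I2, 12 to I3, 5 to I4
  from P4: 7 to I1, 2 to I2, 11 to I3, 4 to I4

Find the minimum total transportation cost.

677

A cheapest plan:
  P1→I1: 20 TEU
  P2→I1: 24 TEU
  P2→I3: 61 TEU
  P2→I4: 30 TEU
  P3→I4: 14 TEU
  P4→I2: 5 TEU
  P4→I4: 4 TEU
Total cost = €677.
(Supply check: P1 ships 20; P2 ships 115; P3 ships 14; P4 ships 9.)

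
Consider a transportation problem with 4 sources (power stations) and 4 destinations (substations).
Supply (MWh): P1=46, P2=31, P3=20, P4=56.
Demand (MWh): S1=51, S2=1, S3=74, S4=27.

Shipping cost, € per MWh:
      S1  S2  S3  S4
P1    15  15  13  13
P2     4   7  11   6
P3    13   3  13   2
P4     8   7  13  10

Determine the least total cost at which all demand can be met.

One minimum-cost allocation:
  P1->S3: 46 × €13 = €598
  P2->S1: 24 × €4 = €96
  P2->S4: 7 × €6 = €42
  P3->S4: 20 × €2 = €40
  P4->S1: 27 × €8 = €216
  P4->S2: 1 × €7 = €7
  P4->S3: 28 × €13 = €364
Total = 598 + 96 + 42 + 40 + 216 + 7 + 364 = €1363.

1363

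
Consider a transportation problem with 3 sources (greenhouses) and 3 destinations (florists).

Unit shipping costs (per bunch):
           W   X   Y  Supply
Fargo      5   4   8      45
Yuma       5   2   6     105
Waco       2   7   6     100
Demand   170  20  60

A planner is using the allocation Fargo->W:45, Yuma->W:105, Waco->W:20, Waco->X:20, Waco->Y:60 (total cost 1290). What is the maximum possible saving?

Current plan cost = 45·5 + 105·5 + 20·2 + 20·7 + 60·6 = 1290.
Optimal plan:
  Fargo to W: 45 × 5 = 225
  Yuma to W: 25 × 5 = 125
  Yuma to X: 20 × 2 = 40
  Yuma to Y: 60 × 6 = 360
  Waco to W: 100 × 2 = 200
Optimal cost = 950.
Saving = 1290 − 950 = 340.

340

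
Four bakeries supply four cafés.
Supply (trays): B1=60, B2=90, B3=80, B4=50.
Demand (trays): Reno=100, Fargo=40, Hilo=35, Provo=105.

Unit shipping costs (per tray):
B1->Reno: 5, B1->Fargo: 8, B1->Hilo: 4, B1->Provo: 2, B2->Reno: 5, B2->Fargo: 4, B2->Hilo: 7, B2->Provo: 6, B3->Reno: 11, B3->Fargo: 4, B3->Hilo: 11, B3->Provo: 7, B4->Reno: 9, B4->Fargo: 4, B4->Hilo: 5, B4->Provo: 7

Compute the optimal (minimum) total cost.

1310

One minimum-cost allocation:
  B1–Provo: 60 × 2 = 120
  B2–Reno: 90 × 5 = 450
  B3–Fargo: 40 × 4 = 160
  B3–Provo: 40 × 7 = 280
  B4–Reno: 10 × 9 = 90
  B4–Hilo: 35 × 5 = 175
  B4–Provo: 5 × 7 = 35
Total = 120 + 450 + 160 + 280 + 90 + 175 + 35 = 1310.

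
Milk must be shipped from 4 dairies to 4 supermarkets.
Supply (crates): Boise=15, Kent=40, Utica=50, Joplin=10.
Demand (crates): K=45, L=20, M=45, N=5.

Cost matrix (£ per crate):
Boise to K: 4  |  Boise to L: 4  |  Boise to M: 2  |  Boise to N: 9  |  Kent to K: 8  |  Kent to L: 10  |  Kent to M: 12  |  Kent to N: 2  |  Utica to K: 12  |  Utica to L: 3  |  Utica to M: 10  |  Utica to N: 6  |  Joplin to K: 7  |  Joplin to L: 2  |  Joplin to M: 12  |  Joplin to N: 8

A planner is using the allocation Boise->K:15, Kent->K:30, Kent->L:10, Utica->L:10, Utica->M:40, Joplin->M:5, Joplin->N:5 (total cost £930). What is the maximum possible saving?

Current plan cost = 15·4 + 30·8 + 10·10 + 10·3 + 40·10 + 5·12 + 5·8 = £930.
Optimal plan:
  Boise to M: 15 crates
  Kent to K: 35 crates
  Kent to N: 5 crates
  Utica to L: 20 crates
  Utica to M: 30 crates
  Joplin to K: 10 crates
Optimal cost = £750.
Saving = 930 − 750 = £180.

180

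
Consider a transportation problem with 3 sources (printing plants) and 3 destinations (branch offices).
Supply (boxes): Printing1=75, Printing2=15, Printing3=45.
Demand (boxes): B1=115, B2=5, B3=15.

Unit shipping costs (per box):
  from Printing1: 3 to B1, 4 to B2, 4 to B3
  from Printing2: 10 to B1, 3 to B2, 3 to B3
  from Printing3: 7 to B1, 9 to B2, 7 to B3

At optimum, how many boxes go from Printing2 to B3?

The minimum-cost plan:
  Printing1→B1: 75 × 3 = 225
  Printing2→B2: 5 × 3 = 15
  Printing2→B3: 10 × 3 = 30
  Printing3→B1: 40 × 7 = 280
  Printing3→B3: 5 × 7 = 35
Total cost = 585.
So Printing2→B3 carries 10 boxes.

10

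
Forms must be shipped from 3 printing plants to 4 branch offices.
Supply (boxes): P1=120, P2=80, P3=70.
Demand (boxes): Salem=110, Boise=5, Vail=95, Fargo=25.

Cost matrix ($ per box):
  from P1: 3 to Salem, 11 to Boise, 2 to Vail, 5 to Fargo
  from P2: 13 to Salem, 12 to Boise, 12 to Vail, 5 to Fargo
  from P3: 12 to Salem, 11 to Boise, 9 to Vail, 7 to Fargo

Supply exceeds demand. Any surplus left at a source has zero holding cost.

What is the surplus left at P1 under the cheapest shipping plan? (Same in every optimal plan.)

Minimum-cost shipments:
  P1→Salem: 95 boxes
  P1→Vail: 25 boxes
  P2→Salem: 15 boxes
  P2→Boise: 5 boxes
  P2→Fargo: 25 boxes
  P3→Vail: 70 boxes
Total cost = $1345.
P1 ships 120 of its 120, leaving 0.

0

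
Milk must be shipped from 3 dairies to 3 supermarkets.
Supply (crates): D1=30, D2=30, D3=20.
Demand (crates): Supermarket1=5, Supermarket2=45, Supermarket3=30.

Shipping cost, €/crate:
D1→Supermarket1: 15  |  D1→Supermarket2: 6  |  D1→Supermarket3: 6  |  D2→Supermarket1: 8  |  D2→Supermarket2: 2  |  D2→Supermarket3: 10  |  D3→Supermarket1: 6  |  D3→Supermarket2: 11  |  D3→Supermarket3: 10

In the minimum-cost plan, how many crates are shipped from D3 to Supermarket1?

5

Solving gives:
  D1–Supermarket2: 15 × €6 = €90
  D1–Supermarket3: 15 × €6 = €90
  D2–Supermarket2: 30 × €2 = €60
  D3–Supermarket1: 5 × €6 = €30
  D3–Supermarket3: 15 × €10 = €150
Total cost = €420.
So D3→Supermarket1 carries 5 crates.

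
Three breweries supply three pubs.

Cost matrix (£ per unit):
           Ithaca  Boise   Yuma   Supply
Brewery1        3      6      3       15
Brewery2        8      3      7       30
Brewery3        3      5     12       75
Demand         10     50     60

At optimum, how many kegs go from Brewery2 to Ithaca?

Optimal shipments:
  Brewery1 to Yuma: 15 × £3 = £45
  Brewery2 to Yuma: 30 × £7 = £210
  Brewery3 to Ithaca: 10 × £3 = £30
  Brewery3 to Boise: 50 × £5 = £250
  Brewery3 to Yuma: 15 × £12 = £180
Total cost = £715.
The route Brewery2→Ithaca is not used.

0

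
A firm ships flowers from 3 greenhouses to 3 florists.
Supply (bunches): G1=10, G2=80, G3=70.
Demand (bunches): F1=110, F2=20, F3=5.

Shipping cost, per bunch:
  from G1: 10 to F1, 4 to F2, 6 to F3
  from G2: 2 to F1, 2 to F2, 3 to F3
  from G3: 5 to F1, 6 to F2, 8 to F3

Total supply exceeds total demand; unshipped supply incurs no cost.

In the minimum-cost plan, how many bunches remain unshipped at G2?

Minimum-cost shipments:
  G1→F2: 10 × 4 = 40
  G2→F1: 65 × 2 = 130
  G2→F2: 10 × 2 = 20
  G2→F3: 5 × 3 = 15
  G3→F1: 45 × 5 = 225
Total cost = 430.
G2 ships 80 of its 80, leaving 0.

0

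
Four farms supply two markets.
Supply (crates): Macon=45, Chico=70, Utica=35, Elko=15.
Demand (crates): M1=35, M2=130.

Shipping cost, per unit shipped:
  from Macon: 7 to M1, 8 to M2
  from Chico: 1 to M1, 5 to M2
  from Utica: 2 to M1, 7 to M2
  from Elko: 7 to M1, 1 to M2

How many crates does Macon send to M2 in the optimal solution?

Optimal shipments:
  Macon to M2: 45 crates
  Chico to M2: 70 crates
  Utica to M1: 35 crates
  Elko to M2: 15 crates
Total cost = 795.
So Macon→M2 carries 45 crates.

45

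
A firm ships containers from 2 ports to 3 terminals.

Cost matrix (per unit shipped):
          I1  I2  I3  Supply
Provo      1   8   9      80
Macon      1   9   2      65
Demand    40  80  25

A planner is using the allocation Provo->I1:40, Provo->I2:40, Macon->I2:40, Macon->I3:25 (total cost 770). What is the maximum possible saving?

40

Current plan cost = 40·1 + 40·8 + 40·9 + 25·2 = 770.
Optimal plan:
  Provo to I2: 80 × 8 = 640
  Macon to I1: 40 × 1 = 40
  Macon to I3: 25 × 2 = 50
Optimal cost = 730.
Saving = 770 − 730 = 40.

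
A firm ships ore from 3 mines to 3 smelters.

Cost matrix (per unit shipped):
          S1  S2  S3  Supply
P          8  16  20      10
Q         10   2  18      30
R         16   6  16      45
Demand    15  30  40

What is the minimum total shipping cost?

A cheapest plan:
  P–S1: 10 × 8 = 80
  Q–S1: 5 × 10 = 50
  Q–S2: 25 × 2 = 50
  R–S2: 5 × 6 = 30
  R–S3: 40 × 16 = 640
Total = 80 + 50 + 50 + 30 + 640 = 850.

850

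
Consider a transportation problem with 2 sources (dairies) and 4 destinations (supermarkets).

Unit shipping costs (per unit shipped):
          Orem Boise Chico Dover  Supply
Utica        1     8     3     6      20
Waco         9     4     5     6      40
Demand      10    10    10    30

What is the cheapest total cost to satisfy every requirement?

260

One minimum-cost allocation:
  Utica->Orem: 10 × 1 = 10
  Utica->Chico: 10 × 3 = 30
  Waco->Boise: 10 × 4 = 40
  Waco->Dover: 30 × 6 = 180
Total = 10 + 30 + 40 + 180 = 260.
(Supply check: Utica ships 20; Waco ships 40.)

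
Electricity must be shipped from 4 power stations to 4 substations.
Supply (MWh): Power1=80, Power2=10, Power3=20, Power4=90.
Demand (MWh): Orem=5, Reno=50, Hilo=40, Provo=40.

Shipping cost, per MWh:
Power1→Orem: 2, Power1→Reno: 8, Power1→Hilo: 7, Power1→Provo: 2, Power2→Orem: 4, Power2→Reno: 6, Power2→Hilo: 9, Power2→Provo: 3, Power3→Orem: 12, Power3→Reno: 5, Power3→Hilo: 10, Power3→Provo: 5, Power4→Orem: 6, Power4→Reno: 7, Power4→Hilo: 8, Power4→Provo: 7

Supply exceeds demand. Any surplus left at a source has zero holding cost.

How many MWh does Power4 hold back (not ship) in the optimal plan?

An optimal plan:
  Power1->Orem: 5 × 2 = 10
  Power1->Hilo: 35 × 7 = 245
  Power1->Provo: 40 × 2 = 80
  Power2->Reno: 10 × 6 = 60
  Power3->Reno: 20 × 5 = 100
  Power4->Reno: 20 × 7 = 140
  Power4->Hilo: 5 × 8 = 40
Total cost = 675.
Power4 ships 25 of its 90, leaving 65.

65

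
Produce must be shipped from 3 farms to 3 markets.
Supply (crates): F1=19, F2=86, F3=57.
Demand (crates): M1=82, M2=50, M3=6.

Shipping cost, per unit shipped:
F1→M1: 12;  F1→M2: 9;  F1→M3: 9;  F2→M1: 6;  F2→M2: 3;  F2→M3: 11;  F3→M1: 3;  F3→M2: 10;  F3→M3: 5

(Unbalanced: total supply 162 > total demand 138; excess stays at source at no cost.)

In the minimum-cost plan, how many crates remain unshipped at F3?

An optimal plan:
  F2–M1: 31 × 6 = 186
  F2–M2: 50 × 3 = 150
  F3–M1: 51 × 3 = 153
  F3–M3: 6 × 5 = 30
Total cost = 519.
F3 ships 57 of its 57, leaving 0.

0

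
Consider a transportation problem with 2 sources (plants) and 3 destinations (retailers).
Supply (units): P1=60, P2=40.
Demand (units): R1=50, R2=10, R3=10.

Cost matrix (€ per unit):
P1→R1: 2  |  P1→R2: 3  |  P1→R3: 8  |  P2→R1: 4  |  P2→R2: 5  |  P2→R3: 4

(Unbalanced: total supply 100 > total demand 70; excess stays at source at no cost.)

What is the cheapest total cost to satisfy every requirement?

170

A cheapest plan:
  P1–R1: 50 × €2 = €100
  P1–R2: 10 × €3 = €30
  P2–R3: 10 × €4 = €40
Total = 100 + 30 + 40 = €170.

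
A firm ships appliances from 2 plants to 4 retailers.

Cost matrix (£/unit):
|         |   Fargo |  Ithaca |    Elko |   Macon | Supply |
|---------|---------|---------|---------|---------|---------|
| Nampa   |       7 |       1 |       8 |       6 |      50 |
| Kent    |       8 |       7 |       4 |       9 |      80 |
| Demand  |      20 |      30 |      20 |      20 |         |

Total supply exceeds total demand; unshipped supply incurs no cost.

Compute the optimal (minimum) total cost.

390

A cheapest plan:
  Nampa->Ithaca: 30 units
  Nampa->Macon: 20 units
  Kent->Fargo: 20 units
  Kent->Elko: 20 units
Total cost = £390.
(Supply check: Nampa ships 50; Kent ships 40.)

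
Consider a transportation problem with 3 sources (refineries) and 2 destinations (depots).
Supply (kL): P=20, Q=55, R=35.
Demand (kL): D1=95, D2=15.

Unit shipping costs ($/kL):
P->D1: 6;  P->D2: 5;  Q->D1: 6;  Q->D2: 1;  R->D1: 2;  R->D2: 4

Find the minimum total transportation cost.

Optimal allocation:
  P->D1: 20 × $6 = $120
  Q->D1: 40 × $6 = $240
  Q->D2: 15 × $1 = $15
  R->D1: 35 × $2 = $70
Total = 120 + 240 + 15 + 70 = $445.
(Supply check: P ships 20; Q ships 55; R ships 35.)

445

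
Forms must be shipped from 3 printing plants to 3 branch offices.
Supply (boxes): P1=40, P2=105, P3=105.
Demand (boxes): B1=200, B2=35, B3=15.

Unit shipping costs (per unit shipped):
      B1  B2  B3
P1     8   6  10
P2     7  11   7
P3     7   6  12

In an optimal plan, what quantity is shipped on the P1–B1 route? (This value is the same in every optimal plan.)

5

Solving gives:
  P1->B1: 5 × 8 = 40
  P1->B2: 35 × 6 = 210
  P2->B1: 90 × 7 = 630
  P2->B3: 15 × 7 = 105
  P3->B1: 105 × 7 = 735
Total cost = 1720.
So P1→B1 carries 5 boxes.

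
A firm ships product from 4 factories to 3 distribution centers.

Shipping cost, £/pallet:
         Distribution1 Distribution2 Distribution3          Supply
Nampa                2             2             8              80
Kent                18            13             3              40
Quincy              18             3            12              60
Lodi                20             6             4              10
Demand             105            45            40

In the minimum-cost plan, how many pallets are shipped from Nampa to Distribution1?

Solving gives:
  Nampa→Distribution1: 80 × £2 = £160
  Kent→Distribution1: 10 × £18 = £180
  Kent→Distribution3: 30 × £3 = £90
  Quincy→Distribution1: 15 × £18 = £270
  Quincy→Distribution2: 45 × £3 = £135
  Lodi→Distribution3: 10 × £4 = £40
Total cost = £875.
So Nampa→Distribution1 carries 80 pallets.

80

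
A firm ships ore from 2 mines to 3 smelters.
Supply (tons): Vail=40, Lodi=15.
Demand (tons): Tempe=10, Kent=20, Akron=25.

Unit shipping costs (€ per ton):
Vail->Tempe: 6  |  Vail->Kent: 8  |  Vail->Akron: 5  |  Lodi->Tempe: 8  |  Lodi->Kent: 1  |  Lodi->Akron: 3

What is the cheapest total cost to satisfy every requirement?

An optimal shipping plan:
  Vail to Tempe: 10 × €6 = €60
  Vail to Kent: 5 × €8 = €40
  Vail to Akron: 25 × €5 = €125
  Lodi to Kent: 15 × €1 = €15
Total = 60 + 40 + 125 + 15 = €240.

240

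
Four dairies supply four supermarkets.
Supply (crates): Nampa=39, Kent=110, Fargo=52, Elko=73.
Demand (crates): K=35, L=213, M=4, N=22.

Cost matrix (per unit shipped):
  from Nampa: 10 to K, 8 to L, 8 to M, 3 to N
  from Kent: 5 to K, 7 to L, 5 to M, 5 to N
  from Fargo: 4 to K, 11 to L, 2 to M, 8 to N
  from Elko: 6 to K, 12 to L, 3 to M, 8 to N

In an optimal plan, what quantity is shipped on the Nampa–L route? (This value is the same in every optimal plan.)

The minimum-cost plan:
  Nampa–L: 17 crates
  Nampa–N: 22 crates
  Kent–L: 110 crates
  Fargo–K: 35 crates
  Fargo–L: 17 crates
  Elko–L: 69 crates
  Elko–M: 4 crates
Total cost = 2139.
So Nampa→L carries 17 crates.

17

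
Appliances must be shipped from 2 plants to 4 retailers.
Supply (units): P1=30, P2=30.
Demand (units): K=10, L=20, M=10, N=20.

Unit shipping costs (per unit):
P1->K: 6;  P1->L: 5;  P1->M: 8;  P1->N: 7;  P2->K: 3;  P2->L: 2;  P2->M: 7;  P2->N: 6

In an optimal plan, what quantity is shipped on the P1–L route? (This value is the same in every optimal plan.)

0

Solving gives:
  P1->M: 10 × 8 = 80
  P1->N: 20 × 7 = 140
  P2->K: 10 × 3 = 30
  P2->L: 20 × 2 = 40
Total cost = 290.
The route P1→L is not used.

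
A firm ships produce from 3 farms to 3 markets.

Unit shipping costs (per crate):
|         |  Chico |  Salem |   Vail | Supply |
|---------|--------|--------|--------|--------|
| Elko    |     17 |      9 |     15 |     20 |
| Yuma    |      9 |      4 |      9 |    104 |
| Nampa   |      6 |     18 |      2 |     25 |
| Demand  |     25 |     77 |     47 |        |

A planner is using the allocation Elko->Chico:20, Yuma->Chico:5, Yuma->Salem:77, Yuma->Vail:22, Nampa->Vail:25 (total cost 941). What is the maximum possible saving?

Current plan cost = 20·17 + 5·9 + 77·4 + 22·9 + 25·2 = 941.
Optimal plan:
  Elko→Salem: 20 crates
  Yuma→Chico: 25 crates
  Yuma→Salem: 57 crates
  Yuma→Vail: 22 crates
  Nampa→Vail: 25 crates
Optimal cost = 881.
Saving = 941 − 881 = 60.

60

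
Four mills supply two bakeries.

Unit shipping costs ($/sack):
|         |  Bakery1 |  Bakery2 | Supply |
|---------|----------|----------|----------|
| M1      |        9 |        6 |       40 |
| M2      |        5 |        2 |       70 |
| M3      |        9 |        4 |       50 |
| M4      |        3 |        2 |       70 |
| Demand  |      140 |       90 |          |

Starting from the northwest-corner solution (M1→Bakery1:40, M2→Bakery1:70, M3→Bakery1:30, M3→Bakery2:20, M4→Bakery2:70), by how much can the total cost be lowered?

Current plan cost = 40·9 + 70·5 + 30·9 + 20·4 + 70·2 = $1200.
Optimal plan:
  M1->Bakery1: 40 × $9 = $360
  M2->Bakery1: 30 × $5 = $150
  M2->Bakery2: 40 × $2 = $80
  M3->Bakery2: 50 × $4 = $200
  M4->Bakery1: 70 × $3 = $210
Optimal cost = $1000.
Saving = 1200 − 1000 = $200.

200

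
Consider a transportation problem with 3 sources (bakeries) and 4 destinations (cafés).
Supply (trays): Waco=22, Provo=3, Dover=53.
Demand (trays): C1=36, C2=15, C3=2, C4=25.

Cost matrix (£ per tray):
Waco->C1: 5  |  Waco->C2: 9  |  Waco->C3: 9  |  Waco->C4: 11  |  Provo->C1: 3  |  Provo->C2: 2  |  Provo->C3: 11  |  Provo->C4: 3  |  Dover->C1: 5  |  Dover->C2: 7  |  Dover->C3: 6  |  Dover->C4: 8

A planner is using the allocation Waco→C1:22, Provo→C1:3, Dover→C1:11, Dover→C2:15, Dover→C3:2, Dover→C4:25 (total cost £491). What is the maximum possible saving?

9

Current plan cost = 22·5 + 3·3 + 11·5 + 15·7 + 2·6 + 25·8 = £491.
Optimal plan:
  Waco to C1: 22 trays
  Provo to C2: 3 trays
  Dover to C1: 14 trays
  Dover to C2: 12 trays
  Dover to C3: 2 trays
  Dover to C4: 25 trays
Optimal cost = £482.
Saving = 491 − 482 = £9.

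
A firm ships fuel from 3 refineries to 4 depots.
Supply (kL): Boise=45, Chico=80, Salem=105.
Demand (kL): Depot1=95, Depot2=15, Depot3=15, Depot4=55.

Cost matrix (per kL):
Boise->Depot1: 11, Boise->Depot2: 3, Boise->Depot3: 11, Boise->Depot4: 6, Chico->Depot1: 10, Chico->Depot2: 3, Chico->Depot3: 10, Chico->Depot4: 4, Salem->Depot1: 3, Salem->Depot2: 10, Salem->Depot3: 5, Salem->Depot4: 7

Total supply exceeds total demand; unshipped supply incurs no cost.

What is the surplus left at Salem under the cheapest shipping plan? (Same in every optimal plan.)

0

Minimum-cost shipments:
  Chico–Depot2: 15 × 3 = 45
  Chico–Depot3: 5 × 10 = 50
  Chico–Depot4: 55 × 4 = 220
  Salem–Depot1: 95 × 3 = 285
  Salem–Depot3: 10 × 5 = 50
Total cost = 650.
Salem ships 105 of its 105, leaving 0.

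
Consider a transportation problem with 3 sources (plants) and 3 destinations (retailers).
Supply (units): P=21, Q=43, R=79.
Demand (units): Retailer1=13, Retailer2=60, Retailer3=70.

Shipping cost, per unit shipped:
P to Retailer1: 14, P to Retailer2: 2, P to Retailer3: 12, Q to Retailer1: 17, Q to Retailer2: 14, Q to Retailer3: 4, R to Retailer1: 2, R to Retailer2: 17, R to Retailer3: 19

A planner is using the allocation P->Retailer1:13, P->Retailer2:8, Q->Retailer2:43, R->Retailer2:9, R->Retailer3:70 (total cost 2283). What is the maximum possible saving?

Current plan cost = 13·14 + 8·2 + 43·14 + 9·17 + 70·19 = 2283.
Optimal plan:
  P–Retailer2: 21 units
  Q–Retailer3: 43 units
  R–Retailer1: 13 units
  R–Retailer2: 39 units
  R–Retailer3: 27 units
Optimal cost = 1416.
Saving = 2283 − 1416 = 867.

867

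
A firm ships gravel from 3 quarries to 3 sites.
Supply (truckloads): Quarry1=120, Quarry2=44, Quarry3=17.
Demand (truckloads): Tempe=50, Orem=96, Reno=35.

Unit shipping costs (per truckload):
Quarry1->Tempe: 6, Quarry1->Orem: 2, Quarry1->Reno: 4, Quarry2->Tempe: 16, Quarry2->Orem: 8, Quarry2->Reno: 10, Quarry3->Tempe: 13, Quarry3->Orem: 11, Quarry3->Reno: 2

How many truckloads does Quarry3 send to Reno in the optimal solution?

Solving gives:
  Quarry1 to Tempe: 50 × 6 = 300
  Quarry1 to Orem: 52 × 2 = 104
  Quarry1 to Reno: 18 × 4 = 72
  Quarry2 to Orem: 44 × 8 = 352
  Quarry3 to Reno: 17 × 2 = 34
Total cost = 862.
So Quarry3→Reno carries 17 truckloads.

17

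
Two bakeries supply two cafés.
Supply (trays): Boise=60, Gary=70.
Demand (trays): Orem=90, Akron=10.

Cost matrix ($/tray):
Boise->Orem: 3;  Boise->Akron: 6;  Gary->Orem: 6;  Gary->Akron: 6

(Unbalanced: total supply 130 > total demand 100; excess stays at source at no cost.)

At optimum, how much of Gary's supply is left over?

An optimal plan:
  Boise→Orem: 60 × $3 = $180
  Gary→Orem: 30 × $6 = $180
  Gary→Akron: 10 × $6 = $60
Total cost = $420.
Gary ships 40 of its 70, leaving 30.

30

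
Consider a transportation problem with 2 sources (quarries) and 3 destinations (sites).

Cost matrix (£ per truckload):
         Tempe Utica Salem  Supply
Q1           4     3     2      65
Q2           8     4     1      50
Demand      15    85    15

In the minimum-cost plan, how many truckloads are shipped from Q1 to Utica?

50

Optimal shipments:
  Q1->Tempe: 15 truckloads
  Q1->Utica: 50 truckloads
  Q2->Utica: 35 truckloads
  Q2->Salem: 15 truckloads
Total cost = £365.
So Q1→Utica carries 50 truckloads.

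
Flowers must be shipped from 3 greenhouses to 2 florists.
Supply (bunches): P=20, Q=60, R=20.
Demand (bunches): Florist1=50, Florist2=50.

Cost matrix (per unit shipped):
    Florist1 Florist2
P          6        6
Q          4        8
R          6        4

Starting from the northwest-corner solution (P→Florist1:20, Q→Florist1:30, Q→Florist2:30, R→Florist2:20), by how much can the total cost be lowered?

80

Current plan cost = 20·6 + 30·4 + 30·8 + 20·4 = 560.
Optimal plan:
  P→Florist2: 20 × 6 = 120
  Q→Florist1: 50 × 4 = 200
  Q→Florist2: 10 × 8 = 80
  R→Florist2: 20 × 4 = 80
Optimal cost = 480.
Saving = 560 − 480 = 80.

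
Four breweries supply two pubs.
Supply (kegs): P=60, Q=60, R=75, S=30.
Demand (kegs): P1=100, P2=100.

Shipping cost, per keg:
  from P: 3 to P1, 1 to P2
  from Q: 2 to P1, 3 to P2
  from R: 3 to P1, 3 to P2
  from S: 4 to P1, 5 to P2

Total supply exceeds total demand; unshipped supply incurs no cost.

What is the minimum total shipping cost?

One minimum-cost allocation:
  P to P2: 60 × 1 = 60
  Q to P1: 60 × 2 = 120
  R to P1: 35 × 3 = 105
  R to P2: 40 × 3 = 120
  S to P1: 5 × 4 = 20
Total = 60 + 120 + 105 + 120 + 20 = 425.

425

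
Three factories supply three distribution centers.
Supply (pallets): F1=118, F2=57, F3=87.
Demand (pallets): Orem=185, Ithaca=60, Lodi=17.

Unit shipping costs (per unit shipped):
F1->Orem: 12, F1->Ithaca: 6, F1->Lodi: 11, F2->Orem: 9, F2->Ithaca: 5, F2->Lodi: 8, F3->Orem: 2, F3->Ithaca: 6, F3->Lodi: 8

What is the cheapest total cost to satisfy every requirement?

A cheapest plan:
  F1->Orem: 41 × 12 = 492
  F1->Ithaca: 60 × 6 = 360
  F1->Lodi: 17 × 11 = 187
  F2->Orem: 57 × 9 = 513
  F3->Orem: 87 × 2 = 174
Total = 492 + 360 + 187 + 513 + 174 = 1726.

1726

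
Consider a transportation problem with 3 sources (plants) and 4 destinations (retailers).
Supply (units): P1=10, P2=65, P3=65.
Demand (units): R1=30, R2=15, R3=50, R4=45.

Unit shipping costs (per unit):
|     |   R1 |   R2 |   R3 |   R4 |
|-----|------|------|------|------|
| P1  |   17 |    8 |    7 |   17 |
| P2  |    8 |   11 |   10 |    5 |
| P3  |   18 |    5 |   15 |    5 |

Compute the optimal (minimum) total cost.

Optimal allocation:
  P1–R3: 10 × 7 = 70
  P2–R1: 30 × 8 = 240
  P2–R3: 35 × 10 = 350
  P3–R2: 15 × 5 = 75
  P3–R3: 5 × 15 = 75
  P3–R4: 45 × 5 = 225
Total = 70 + 240 + 350 + 75 + 75 + 225 = 1035.

1035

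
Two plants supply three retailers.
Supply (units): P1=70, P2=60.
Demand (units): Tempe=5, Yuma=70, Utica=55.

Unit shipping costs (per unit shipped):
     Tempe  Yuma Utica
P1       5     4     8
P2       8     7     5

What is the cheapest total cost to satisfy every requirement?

595

A cheapest plan:
  P1 to Tempe: 5 × 5 = 25
  P1 to Yuma: 65 × 4 = 260
  P2 to Yuma: 5 × 7 = 35
  P2 to Utica: 55 × 5 = 275
Total = 25 + 260 + 35 + 275 = 595.
(Supply check: P1 ships 70; P2 ships 60.)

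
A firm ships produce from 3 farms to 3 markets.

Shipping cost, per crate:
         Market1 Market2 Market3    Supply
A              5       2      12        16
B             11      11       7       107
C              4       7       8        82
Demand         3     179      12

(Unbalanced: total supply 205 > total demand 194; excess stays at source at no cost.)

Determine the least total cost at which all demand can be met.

1605

Optimal allocation:
  A–Market2: 16 × 2 = 32
  B–Market2: 84 × 11 = 924
  B–Market3: 12 × 7 = 84
  C–Market1: 3 × 4 = 12
  C–Market2: 79 × 7 = 553
Total = 32 + 924 + 84 + 12 + 553 = 1605.
(Supply check: A ships 16; B ships 96; C ships 82.)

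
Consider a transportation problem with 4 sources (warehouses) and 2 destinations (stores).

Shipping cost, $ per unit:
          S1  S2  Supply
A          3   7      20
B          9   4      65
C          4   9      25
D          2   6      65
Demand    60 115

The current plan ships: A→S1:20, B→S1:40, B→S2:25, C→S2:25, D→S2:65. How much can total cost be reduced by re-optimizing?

385

Current plan cost = 20·3 + 40·9 + 25·4 + 25·9 + 65·6 = $1135.
Optimal plan:
  A→S2: 20 units
  B→S2: 65 units
  C→S1: 25 units
  D→S1: 35 units
  D→S2: 30 units
Optimal cost = $750.
Saving = 1135 − 750 = $385.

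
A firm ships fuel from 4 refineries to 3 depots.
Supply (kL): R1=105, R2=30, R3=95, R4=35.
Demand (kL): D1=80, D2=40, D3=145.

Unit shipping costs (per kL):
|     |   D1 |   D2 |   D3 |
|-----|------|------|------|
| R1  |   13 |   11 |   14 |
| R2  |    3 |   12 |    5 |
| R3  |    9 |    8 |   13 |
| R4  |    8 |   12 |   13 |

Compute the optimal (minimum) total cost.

One minimum-cost allocation:
  R1–D3: 105 × 14 = 1470
  R2–D3: 30 × 5 = 150
  R3–D1: 45 × 9 = 405
  R3–D2: 40 × 8 = 320
  R3–D3: 10 × 13 = 130
  R4–D1: 35 × 8 = 280
Total = 1470 + 150 + 405 + 320 + 130 + 280 = 2755.
(Supply check: R1 ships 105; R2 ships 30; R3 ships 95; R4 ships 35.)

2755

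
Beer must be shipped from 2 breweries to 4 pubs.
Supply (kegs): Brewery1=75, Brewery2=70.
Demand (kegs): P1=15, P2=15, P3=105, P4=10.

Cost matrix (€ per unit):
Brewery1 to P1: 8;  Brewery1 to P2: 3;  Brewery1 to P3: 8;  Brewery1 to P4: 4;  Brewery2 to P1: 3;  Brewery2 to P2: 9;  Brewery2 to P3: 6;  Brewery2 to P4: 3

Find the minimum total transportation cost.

860

An optimal shipping plan:
  Brewery1 to P2: 15 kegs
  Brewery1 to P3: 50 kegs
  Brewery1 to P4: 10 kegs
  Brewery2 to P1: 15 kegs
  Brewery2 to P3: 55 kegs
Total cost = €860.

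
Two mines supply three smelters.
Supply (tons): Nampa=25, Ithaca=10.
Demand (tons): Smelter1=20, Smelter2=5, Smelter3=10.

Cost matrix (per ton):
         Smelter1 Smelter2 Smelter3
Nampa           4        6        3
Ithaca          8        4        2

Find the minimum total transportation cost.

125

A cheapest plan:
  Nampa->Smelter1: 20 × 4 = 80
  Nampa->Smelter3: 5 × 3 = 15
  Ithaca->Smelter2: 5 × 4 = 20
  Ithaca->Smelter3: 5 × 2 = 10
Total = 80 + 15 + 20 + 10 = 125.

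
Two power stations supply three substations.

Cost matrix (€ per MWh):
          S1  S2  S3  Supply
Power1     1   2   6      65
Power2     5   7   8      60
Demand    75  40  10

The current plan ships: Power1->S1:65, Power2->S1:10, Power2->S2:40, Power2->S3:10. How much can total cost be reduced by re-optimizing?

40

Current plan cost = 65·1 + 10·5 + 40·7 + 10·8 = €475.
Optimal plan:
  Power1 to S1: 25 × €1 = €25
  Power1 to S2: 40 × €2 = €80
  Power2 to S1: 50 × €5 = €250
  Power2 to S3: 10 × €8 = €80
Optimal cost = €435.
Saving = 475 − 435 = €40.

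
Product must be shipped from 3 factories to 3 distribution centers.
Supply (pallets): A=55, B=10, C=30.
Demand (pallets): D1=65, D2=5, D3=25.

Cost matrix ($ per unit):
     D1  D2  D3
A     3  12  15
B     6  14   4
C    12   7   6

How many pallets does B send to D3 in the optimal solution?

0

The minimum-cost plan:
  A to D1: 55 × $3 = $165
  B to D1: 10 × $6 = $60
  C to D2: 5 × $7 = $35
  C to D3: 25 × $6 = $150
Total cost = $410.
The route B→D3 is not used.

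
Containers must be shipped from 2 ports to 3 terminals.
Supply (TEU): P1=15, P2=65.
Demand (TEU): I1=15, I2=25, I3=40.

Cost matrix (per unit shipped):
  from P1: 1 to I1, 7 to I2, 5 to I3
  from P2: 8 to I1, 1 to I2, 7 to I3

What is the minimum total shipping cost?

One minimum-cost allocation:
  P1->I1: 15 TEU
  P2->I2: 25 TEU
  P2->I3: 40 TEU
Total cost = 320.

320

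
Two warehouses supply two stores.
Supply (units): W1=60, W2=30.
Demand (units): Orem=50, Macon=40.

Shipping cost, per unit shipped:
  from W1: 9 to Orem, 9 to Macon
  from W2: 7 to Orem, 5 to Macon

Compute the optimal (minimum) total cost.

690

Optimal allocation:
  W1–Orem: 50 units
  W1–Macon: 10 units
  W2–Macon: 30 units
Total cost = 690.
(Supply check: W1 ships 60; W2 ships 30.)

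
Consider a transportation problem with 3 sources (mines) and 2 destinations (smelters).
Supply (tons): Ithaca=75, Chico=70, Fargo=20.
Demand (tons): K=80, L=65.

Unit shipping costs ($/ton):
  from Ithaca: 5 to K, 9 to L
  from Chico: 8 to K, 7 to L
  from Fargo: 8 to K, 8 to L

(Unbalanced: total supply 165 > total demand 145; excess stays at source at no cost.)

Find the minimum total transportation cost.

An optimal shipping plan:
  Ithaca->K: 75 × $5 = $375
  Chico->L: 65 × $7 = $455
  Fargo->K: 5 × $8 = $40
Total = 375 + 455 + 40 = $870.
(Supply check: Ithaca ships 75; Chico ships 65; Fargo ships 5.)

870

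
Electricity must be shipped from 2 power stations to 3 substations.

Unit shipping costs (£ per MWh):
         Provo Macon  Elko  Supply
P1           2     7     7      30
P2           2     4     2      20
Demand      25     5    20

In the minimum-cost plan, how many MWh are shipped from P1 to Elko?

Optimal shipments:
  P1–Provo: 25 × £2 = £50
  P1–Macon: 5 × £7 = £35
  P2–Elko: 20 × £2 = £40
Total cost = £125.
The route P1→Elko is not used.

0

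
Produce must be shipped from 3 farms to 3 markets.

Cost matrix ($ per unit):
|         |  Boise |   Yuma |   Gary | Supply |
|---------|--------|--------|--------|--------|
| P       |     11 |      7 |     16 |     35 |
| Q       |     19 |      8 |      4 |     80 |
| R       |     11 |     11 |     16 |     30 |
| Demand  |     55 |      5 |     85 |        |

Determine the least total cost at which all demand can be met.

1040

A cheapest plan:
  P→Boise: 25 × $11 = $275
  P→Yuma: 5 × $7 = $35
  P→Gary: 5 × $16 = $80
  Q→Gary: 80 × $4 = $320
  R→Boise: 30 × $11 = $330
Total = 275 + 35 + 80 + 320 + 330 = $1040.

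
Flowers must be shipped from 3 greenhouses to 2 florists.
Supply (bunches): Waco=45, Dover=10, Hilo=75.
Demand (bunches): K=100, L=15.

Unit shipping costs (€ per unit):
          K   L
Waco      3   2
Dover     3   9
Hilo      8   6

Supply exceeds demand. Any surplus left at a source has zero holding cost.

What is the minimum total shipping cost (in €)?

615

One minimum-cost allocation:
  Waco–K: 45 bunches
  Dover–K: 10 bunches
  Hilo–K: 45 bunches
  Hilo–L: 15 bunches
Total cost = €615.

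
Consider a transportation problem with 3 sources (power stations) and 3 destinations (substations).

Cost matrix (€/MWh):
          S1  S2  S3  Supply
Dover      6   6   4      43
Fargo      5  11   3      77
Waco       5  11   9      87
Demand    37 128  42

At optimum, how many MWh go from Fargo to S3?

42

The minimum-cost plan:
  Dover→S2: 43 × €6 = €258
  Fargo→S1: 35 × €5 = €175
  Fargo→S3: 42 × €3 = €126
  Waco→S1: 2 × €5 = €10
  Waco→S2: 85 × €11 = €935
Total cost = €1504.
So Fargo→S3 carries 42 MWh.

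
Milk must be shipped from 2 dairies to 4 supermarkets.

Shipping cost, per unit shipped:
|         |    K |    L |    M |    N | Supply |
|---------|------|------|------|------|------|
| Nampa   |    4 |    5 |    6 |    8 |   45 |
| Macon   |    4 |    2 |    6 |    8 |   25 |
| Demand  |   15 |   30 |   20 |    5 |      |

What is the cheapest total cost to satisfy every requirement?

An optimal shipping plan:
  Nampa→K: 15 × 4 = 60
  Nampa→L: 5 × 5 = 25
  Nampa→M: 20 × 6 = 120
  Nampa→N: 5 × 8 = 40
  Macon→L: 25 × 2 = 50
Total = 60 + 25 + 120 + 40 + 50 = 295.
(Supply check: Nampa ships 45; Macon ships 25.)

295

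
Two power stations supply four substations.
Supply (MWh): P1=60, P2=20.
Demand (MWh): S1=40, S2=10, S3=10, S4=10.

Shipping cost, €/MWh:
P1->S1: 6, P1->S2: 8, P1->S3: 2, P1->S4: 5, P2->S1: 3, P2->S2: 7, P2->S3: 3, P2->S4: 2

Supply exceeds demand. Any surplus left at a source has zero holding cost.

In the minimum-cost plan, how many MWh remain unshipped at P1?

10

Minimum-cost shipments:
  P1->S1: 20 × €6 = €120
  P1->S2: 10 × €8 = €80
  P1->S3: 10 × €2 = €20
  P1->S4: 10 × €5 = €50
  P2->S1: 20 × €3 = €60
Total cost = €330.
P1 ships 50 of its 60, leaving 10.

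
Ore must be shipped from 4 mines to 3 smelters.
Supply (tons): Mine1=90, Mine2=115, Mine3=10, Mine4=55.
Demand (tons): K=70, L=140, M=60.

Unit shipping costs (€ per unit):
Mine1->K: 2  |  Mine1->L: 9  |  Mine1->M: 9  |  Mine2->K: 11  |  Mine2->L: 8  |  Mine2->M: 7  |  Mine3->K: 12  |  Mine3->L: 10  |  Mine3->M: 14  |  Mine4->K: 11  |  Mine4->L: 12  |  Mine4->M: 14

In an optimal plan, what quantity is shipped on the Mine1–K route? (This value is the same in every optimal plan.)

70

Optimal shipments:
  Mine1–K: 70 × €2 = €140
  Mine1–L: 20 × €9 = €180
  Mine2–L: 55 × €8 = €440
  Mine2–M: 60 × €7 = €420
  Mine3–L: 10 × €10 = €100
  Mine4–L: 55 × €12 = €660
Total cost = €1940.
So Mine1→K carries 70 tons.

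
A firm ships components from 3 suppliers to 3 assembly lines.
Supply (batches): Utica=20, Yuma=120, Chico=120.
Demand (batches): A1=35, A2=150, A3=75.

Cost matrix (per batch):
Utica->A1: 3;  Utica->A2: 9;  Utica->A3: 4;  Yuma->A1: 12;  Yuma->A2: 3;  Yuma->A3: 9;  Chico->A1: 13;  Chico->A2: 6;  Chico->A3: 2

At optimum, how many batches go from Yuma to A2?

Optimal shipments:
  Utica->A1: 20 × 3 = 60
  Yuma->A2: 120 × 3 = 360
  Chico->A1: 15 × 13 = 195
  Chico->A2: 30 × 6 = 180
  Chico->A3: 75 × 2 = 150
Total cost = 945.
So Yuma→A2 carries 120 batches.

120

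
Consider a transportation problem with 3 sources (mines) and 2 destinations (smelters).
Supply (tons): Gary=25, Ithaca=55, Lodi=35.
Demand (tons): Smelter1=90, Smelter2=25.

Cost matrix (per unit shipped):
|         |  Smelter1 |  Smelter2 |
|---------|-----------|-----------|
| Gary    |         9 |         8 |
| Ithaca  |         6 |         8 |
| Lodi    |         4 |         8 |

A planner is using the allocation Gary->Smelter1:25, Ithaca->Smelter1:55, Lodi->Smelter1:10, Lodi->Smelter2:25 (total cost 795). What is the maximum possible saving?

Current plan cost = 25·9 + 55·6 + 10·4 + 25·8 = 795.
Optimal plan:
  Gary->Smelter2: 25 × 8 = 200
  Ithaca->Smelter1: 55 × 6 = 330
  Lodi->Smelter1: 35 × 4 = 140
Optimal cost = 670.
Saving = 795 − 670 = 125.

125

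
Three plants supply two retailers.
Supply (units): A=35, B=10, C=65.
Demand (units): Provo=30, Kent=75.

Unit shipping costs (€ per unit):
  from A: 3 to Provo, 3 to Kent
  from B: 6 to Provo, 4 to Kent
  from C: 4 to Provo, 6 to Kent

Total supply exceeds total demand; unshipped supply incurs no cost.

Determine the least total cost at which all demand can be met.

445

Optimal allocation:
  A→Kent: 35 × €3 = €105
  B→Kent: 10 × €4 = €40
  C→Provo: 30 × €4 = €120
  C→Kent: 30 × €6 = €180
Total = 105 + 40 + 120 + 180 = €445.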